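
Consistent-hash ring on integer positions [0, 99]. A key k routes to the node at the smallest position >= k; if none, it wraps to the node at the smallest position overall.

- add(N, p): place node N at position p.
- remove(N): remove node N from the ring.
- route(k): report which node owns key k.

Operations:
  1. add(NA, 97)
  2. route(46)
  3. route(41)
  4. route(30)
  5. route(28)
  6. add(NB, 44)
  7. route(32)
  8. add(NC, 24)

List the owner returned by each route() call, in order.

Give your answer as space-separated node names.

Op 1: add NA@97 -> ring=[97:NA]
Op 2: route key 46: smallest pos >= 46 is 97 -> NA
Op 3: route key 41: smallest pos >= 41 is 97 -> NA
Op 4: route key 30: smallest pos >= 30 is 97 -> NA
Op 5: route key 28: smallest pos >= 28 is 97 -> NA
Op 6: add NB@44 -> ring=[44:NB,97:NA]
Op 7: route key 32: smallest pos >= 32 is 44 -> NB
Op 8: add NC@24 -> ring=[24:NC,44:NB,97:NA]

Answer: NA NA NA NA NB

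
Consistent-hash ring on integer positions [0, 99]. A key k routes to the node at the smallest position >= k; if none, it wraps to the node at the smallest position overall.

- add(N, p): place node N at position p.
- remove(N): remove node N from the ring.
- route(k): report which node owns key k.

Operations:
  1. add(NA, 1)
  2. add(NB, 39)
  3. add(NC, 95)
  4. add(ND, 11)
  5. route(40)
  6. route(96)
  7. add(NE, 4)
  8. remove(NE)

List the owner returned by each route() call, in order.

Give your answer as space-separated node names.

Answer: NC NA

Derivation:
Op 1: add NA@1 -> ring=[1:NA]
Op 2: add NB@39 -> ring=[1:NA,39:NB]
Op 3: add NC@95 -> ring=[1:NA,39:NB,95:NC]
Op 4: add ND@11 -> ring=[1:NA,11:ND,39:NB,95:NC]
Op 5: route key 40: smallest pos >= 40 is 95 -> NC
Op 6: route key 96: none >= 96, wrap to smallest pos 1 -> NA
Op 7: add NE@4 -> ring=[1:NA,4:NE,11:ND,39:NB,95:NC]
Op 8: remove NE -> ring=[1:NA,11:ND,39:NB,95:NC]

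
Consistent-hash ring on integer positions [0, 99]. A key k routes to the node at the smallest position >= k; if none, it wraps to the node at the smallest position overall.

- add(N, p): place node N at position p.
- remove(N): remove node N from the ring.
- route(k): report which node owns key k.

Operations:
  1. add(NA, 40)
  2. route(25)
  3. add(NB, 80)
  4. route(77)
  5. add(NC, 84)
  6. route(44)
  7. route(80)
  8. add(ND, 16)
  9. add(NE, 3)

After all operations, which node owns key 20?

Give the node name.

Answer: NA

Derivation:
Op 1: add NA@40 -> ring=[40:NA]
Op 2: route key 25: smallest pos >= 25 is 40 -> NA
Op 3: add NB@80 -> ring=[40:NA,80:NB]
Op 4: route key 77: smallest pos >= 77 is 80 -> NB
Op 5: add NC@84 -> ring=[40:NA,80:NB,84:NC]
Op 6: route key 44: smallest pos >= 44 is 80 -> NB
Op 7: route key 80: smallest pos >= 80 is 80 -> NB
Op 8: add ND@16 -> ring=[16:ND,40:NA,80:NB,84:NC]
Op 9: add NE@3 -> ring=[3:NE,16:ND,40:NA,80:NB,84:NC]
Final route key 20: smallest pos >= 20 is 40 -> NA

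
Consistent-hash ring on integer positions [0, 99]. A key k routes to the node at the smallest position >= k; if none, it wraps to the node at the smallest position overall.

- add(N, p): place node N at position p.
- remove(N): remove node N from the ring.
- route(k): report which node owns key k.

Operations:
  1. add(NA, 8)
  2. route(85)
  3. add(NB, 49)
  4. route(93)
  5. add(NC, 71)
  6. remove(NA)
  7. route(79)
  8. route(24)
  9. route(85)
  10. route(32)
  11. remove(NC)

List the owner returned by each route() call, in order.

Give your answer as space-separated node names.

Answer: NA NA NB NB NB NB

Derivation:
Op 1: add NA@8 -> ring=[8:NA]
Op 2: route key 85: none >= 85, wrap to smallest pos 8 -> NA
Op 3: add NB@49 -> ring=[8:NA,49:NB]
Op 4: route key 93: none >= 93, wrap to smallest pos 8 -> NA
Op 5: add NC@71 -> ring=[8:NA,49:NB,71:NC]
Op 6: remove NA -> ring=[49:NB,71:NC]
Op 7: route key 79: none >= 79, wrap to smallest pos 49 -> NB
Op 8: route key 24: smallest pos >= 24 is 49 -> NB
Op 9: route key 85: none >= 85, wrap to smallest pos 49 -> NB
Op 10: route key 32: smallest pos >= 32 is 49 -> NB
Op 11: remove NC -> ring=[49:NB]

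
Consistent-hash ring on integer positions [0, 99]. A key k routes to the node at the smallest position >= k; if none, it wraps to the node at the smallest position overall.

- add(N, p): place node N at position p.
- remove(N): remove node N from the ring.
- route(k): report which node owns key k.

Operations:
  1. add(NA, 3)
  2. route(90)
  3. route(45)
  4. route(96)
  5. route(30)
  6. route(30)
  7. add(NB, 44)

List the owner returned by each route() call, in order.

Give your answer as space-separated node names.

Op 1: add NA@3 -> ring=[3:NA]
Op 2: route key 90: none >= 90, wrap to smallest pos 3 -> NA
Op 3: route key 45: none >= 45, wrap to smallest pos 3 -> NA
Op 4: route key 96: none >= 96, wrap to smallest pos 3 -> NA
Op 5: route key 30: none >= 30, wrap to smallest pos 3 -> NA
Op 6: route key 30: none >= 30, wrap to smallest pos 3 -> NA
Op 7: add NB@44 -> ring=[3:NA,44:NB]

Answer: NA NA NA NA NA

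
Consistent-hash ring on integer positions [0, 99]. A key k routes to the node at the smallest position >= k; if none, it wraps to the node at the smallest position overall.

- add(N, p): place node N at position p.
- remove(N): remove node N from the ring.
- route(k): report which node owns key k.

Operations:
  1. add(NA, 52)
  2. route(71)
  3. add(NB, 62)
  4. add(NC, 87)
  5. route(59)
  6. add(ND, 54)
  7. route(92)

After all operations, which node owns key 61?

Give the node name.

Answer: NB

Derivation:
Op 1: add NA@52 -> ring=[52:NA]
Op 2: route key 71: none >= 71, wrap to smallest pos 52 -> NA
Op 3: add NB@62 -> ring=[52:NA,62:NB]
Op 4: add NC@87 -> ring=[52:NA,62:NB,87:NC]
Op 5: route key 59: smallest pos >= 59 is 62 -> NB
Op 6: add ND@54 -> ring=[52:NA,54:ND,62:NB,87:NC]
Op 7: route key 92: none >= 92, wrap to smallest pos 52 -> NA
Final route key 61: smallest pos >= 61 is 62 -> NB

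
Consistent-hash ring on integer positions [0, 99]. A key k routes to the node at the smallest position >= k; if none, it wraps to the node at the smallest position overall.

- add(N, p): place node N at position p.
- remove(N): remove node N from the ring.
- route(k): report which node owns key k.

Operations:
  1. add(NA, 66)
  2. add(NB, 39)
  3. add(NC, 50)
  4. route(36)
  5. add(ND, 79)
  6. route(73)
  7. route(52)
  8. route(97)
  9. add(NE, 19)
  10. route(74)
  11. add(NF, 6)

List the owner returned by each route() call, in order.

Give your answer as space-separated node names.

Answer: NB ND NA NB ND

Derivation:
Op 1: add NA@66 -> ring=[66:NA]
Op 2: add NB@39 -> ring=[39:NB,66:NA]
Op 3: add NC@50 -> ring=[39:NB,50:NC,66:NA]
Op 4: route key 36: smallest pos >= 36 is 39 -> NB
Op 5: add ND@79 -> ring=[39:NB,50:NC,66:NA,79:ND]
Op 6: route key 73: smallest pos >= 73 is 79 -> ND
Op 7: route key 52: smallest pos >= 52 is 66 -> NA
Op 8: route key 97: none >= 97, wrap to smallest pos 39 -> NB
Op 9: add NE@19 -> ring=[19:NE,39:NB,50:NC,66:NA,79:ND]
Op 10: route key 74: smallest pos >= 74 is 79 -> ND
Op 11: add NF@6 -> ring=[6:NF,19:NE,39:NB,50:NC,66:NA,79:ND]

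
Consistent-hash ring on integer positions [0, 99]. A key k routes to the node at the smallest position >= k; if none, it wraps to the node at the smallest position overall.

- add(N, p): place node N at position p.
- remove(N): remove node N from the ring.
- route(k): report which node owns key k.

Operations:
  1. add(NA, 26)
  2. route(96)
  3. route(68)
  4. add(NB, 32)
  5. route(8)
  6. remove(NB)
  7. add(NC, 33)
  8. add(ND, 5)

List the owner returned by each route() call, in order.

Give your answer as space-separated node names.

Op 1: add NA@26 -> ring=[26:NA]
Op 2: route key 96: none >= 96, wrap to smallest pos 26 -> NA
Op 3: route key 68: none >= 68, wrap to smallest pos 26 -> NA
Op 4: add NB@32 -> ring=[26:NA,32:NB]
Op 5: route key 8: smallest pos >= 8 is 26 -> NA
Op 6: remove NB -> ring=[26:NA]
Op 7: add NC@33 -> ring=[26:NA,33:NC]
Op 8: add ND@5 -> ring=[5:ND,26:NA,33:NC]

Answer: NA NA NA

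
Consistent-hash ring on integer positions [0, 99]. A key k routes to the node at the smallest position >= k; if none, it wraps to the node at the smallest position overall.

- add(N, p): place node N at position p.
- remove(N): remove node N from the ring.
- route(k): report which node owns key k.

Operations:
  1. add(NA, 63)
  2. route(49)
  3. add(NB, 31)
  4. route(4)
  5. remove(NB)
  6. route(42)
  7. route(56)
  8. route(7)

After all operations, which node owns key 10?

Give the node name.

Op 1: add NA@63 -> ring=[63:NA]
Op 2: route key 49: smallest pos >= 49 is 63 -> NA
Op 3: add NB@31 -> ring=[31:NB,63:NA]
Op 4: route key 4: smallest pos >= 4 is 31 -> NB
Op 5: remove NB -> ring=[63:NA]
Op 6: route key 42: smallest pos >= 42 is 63 -> NA
Op 7: route key 56: smallest pos >= 56 is 63 -> NA
Op 8: route key 7: smallest pos >= 7 is 63 -> NA
Final route key 10: smallest pos >= 10 is 63 -> NA

Answer: NA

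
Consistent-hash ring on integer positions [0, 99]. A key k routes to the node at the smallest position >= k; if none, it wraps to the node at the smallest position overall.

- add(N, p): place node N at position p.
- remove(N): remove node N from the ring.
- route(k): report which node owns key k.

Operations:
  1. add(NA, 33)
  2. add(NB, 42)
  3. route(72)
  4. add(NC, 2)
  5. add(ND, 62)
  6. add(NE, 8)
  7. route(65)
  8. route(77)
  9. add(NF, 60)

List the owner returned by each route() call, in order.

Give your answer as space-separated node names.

Answer: NA NC NC

Derivation:
Op 1: add NA@33 -> ring=[33:NA]
Op 2: add NB@42 -> ring=[33:NA,42:NB]
Op 3: route key 72: none >= 72, wrap to smallest pos 33 -> NA
Op 4: add NC@2 -> ring=[2:NC,33:NA,42:NB]
Op 5: add ND@62 -> ring=[2:NC,33:NA,42:NB,62:ND]
Op 6: add NE@8 -> ring=[2:NC,8:NE,33:NA,42:NB,62:ND]
Op 7: route key 65: none >= 65, wrap to smallest pos 2 -> NC
Op 8: route key 77: none >= 77, wrap to smallest pos 2 -> NC
Op 9: add NF@60 -> ring=[2:NC,8:NE,33:NA,42:NB,60:NF,62:ND]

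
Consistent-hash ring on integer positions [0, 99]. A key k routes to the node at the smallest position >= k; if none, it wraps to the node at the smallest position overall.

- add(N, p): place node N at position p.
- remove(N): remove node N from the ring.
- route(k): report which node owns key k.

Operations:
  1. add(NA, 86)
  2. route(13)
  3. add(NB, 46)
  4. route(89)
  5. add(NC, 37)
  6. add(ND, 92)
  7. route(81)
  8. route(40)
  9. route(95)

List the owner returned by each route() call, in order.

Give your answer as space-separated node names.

Answer: NA NB NA NB NC

Derivation:
Op 1: add NA@86 -> ring=[86:NA]
Op 2: route key 13: smallest pos >= 13 is 86 -> NA
Op 3: add NB@46 -> ring=[46:NB,86:NA]
Op 4: route key 89: none >= 89, wrap to smallest pos 46 -> NB
Op 5: add NC@37 -> ring=[37:NC,46:NB,86:NA]
Op 6: add ND@92 -> ring=[37:NC,46:NB,86:NA,92:ND]
Op 7: route key 81: smallest pos >= 81 is 86 -> NA
Op 8: route key 40: smallest pos >= 40 is 46 -> NB
Op 9: route key 95: none >= 95, wrap to smallest pos 37 -> NC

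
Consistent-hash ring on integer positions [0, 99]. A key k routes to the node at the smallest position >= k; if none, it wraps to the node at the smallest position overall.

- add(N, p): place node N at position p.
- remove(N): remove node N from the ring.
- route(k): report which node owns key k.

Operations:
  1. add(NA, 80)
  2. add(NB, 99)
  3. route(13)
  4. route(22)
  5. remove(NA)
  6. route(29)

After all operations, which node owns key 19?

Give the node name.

Op 1: add NA@80 -> ring=[80:NA]
Op 2: add NB@99 -> ring=[80:NA,99:NB]
Op 3: route key 13: smallest pos >= 13 is 80 -> NA
Op 4: route key 22: smallest pos >= 22 is 80 -> NA
Op 5: remove NA -> ring=[99:NB]
Op 6: route key 29: smallest pos >= 29 is 99 -> NB
Final route key 19: smallest pos >= 19 is 99 -> NB

Answer: NB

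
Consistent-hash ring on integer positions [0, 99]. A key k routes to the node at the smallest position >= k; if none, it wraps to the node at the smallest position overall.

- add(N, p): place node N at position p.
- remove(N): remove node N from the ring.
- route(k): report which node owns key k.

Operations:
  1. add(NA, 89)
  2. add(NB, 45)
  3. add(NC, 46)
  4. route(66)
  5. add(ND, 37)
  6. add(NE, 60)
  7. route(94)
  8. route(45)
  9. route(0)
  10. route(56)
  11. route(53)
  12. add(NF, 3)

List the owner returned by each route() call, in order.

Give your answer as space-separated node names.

Answer: NA ND NB ND NE NE

Derivation:
Op 1: add NA@89 -> ring=[89:NA]
Op 2: add NB@45 -> ring=[45:NB,89:NA]
Op 3: add NC@46 -> ring=[45:NB,46:NC,89:NA]
Op 4: route key 66: smallest pos >= 66 is 89 -> NA
Op 5: add ND@37 -> ring=[37:ND,45:NB,46:NC,89:NA]
Op 6: add NE@60 -> ring=[37:ND,45:NB,46:NC,60:NE,89:NA]
Op 7: route key 94: none >= 94, wrap to smallest pos 37 -> ND
Op 8: route key 45: smallest pos >= 45 is 45 -> NB
Op 9: route key 0: smallest pos >= 0 is 37 -> ND
Op 10: route key 56: smallest pos >= 56 is 60 -> NE
Op 11: route key 53: smallest pos >= 53 is 60 -> NE
Op 12: add NF@3 -> ring=[3:NF,37:ND,45:NB,46:NC,60:NE,89:NA]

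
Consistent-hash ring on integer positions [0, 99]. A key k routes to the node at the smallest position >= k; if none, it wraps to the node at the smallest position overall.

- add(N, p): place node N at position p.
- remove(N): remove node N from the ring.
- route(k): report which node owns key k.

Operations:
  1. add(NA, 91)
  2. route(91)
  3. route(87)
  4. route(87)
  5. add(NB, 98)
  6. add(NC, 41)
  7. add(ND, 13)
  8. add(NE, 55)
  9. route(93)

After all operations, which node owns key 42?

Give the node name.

Answer: NE

Derivation:
Op 1: add NA@91 -> ring=[91:NA]
Op 2: route key 91: smallest pos >= 91 is 91 -> NA
Op 3: route key 87: smallest pos >= 87 is 91 -> NA
Op 4: route key 87: smallest pos >= 87 is 91 -> NA
Op 5: add NB@98 -> ring=[91:NA,98:NB]
Op 6: add NC@41 -> ring=[41:NC,91:NA,98:NB]
Op 7: add ND@13 -> ring=[13:ND,41:NC,91:NA,98:NB]
Op 8: add NE@55 -> ring=[13:ND,41:NC,55:NE,91:NA,98:NB]
Op 9: route key 93: smallest pos >= 93 is 98 -> NB
Final route key 42: smallest pos >= 42 is 55 -> NE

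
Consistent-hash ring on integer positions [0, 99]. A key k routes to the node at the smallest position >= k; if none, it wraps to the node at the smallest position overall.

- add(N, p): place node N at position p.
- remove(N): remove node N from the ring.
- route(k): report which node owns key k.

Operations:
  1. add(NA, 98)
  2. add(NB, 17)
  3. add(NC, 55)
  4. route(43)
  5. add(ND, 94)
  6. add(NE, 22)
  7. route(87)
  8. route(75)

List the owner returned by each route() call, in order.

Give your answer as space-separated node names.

Answer: NC ND ND

Derivation:
Op 1: add NA@98 -> ring=[98:NA]
Op 2: add NB@17 -> ring=[17:NB,98:NA]
Op 3: add NC@55 -> ring=[17:NB,55:NC,98:NA]
Op 4: route key 43: smallest pos >= 43 is 55 -> NC
Op 5: add ND@94 -> ring=[17:NB,55:NC,94:ND,98:NA]
Op 6: add NE@22 -> ring=[17:NB,22:NE,55:NC,94:ND,98:NA]
Op 7: route key 87: smallest pos >= 87 is 94 -> ND
Op 8: route key 75: smallest pos >= 75 is 94 -> ND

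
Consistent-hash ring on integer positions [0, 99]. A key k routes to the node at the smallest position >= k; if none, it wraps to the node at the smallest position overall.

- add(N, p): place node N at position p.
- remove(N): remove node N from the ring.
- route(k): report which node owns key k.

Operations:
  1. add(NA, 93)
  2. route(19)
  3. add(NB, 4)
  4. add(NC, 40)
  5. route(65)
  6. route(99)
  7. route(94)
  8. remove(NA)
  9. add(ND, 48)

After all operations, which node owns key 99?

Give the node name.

Op 1: add NA@93 -> ring=[93:NA]
Op 2: route key 19: smallest pos >= 19 is 93 -> NA
Op 3: add NB@4 -> ring=[4:NB,93:NA]
Op 4: add NC@40 -> ring=[4:NB,40:NC,93:NA]
Op 5: route key 65: smallest pos >= 65 is 93 -> NA
Op 6: route key 99: none >= 99, wrap to smallest pos 4 -> NB
Op 7: route key 94: none >= 94, wrap to smallest pos 4 -> NB
Op 8: remove NA -> ring=[4:NB,40:NC]
Op 9: add ND@48 -> ring=[4:NB,40:NC,48:ND]
Final route key 99: none >= 99, wrap to smallest pos 4 -> NB

Answer: NB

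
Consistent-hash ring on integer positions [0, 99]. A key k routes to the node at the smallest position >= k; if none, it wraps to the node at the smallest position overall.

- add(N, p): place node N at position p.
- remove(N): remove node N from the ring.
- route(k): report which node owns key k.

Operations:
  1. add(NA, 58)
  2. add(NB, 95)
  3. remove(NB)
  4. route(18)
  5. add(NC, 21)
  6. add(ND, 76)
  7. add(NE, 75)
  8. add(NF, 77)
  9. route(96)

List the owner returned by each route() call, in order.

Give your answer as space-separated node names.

Answer: NA NC

Derivation:
Op 1: add NA@58 -> ring=[58:NA]
Op 2: add NB@95 -> ring=[58:NA,95:NB]
Op 3: remove NB -> ring=[58:NA]
Op 4: route key 18: smallest pos >= 18 is 58 -> NA
Op 5: add NC@21 -> ring=[21:NC,58:NA]
Op 6: add ND@76 -> ring=[21:NC,58:NA,76:ND]
Op 7: add NE@75 -> ring=[21:NC,58:NA,75:NE,76:ND]
Op 8: add NF@77 -> ring=[21:NC,58:NA,75:NE,76:ND,77:NF]
Op 9: route key 96: none >= 96, wrap to smallest pos 21 -> NC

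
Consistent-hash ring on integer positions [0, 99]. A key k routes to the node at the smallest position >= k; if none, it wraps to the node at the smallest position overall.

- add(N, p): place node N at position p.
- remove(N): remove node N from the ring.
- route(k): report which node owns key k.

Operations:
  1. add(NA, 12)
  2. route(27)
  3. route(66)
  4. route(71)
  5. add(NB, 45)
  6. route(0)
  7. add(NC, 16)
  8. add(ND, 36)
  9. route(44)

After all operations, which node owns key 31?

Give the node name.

Answer: ND

Derivation:
Op 1: add NA@12 -> ring=[12:NA]
Op 2: route key 27: none >= 27, wrap to smallest pos 12 -> NA
Op 3: route key 66: none >= 66, wrap to smallest pos 12 -> NA
Op 4: route key 71: none >= 71, wrap to smallest pos 12 -> NA
Op 5: add NB@45 -> ring=[12:NA,45:NB]
Op 6: route key 0: smallest pos >= 0 is 12 -> NA
Op 7: add NC@16 -> ring=[12:NA,16:NC,45:NB]
Op 8: add ND@36 -> ring=[12:NA,16:NC,36:ND,45:NB]
Op 9: route key 44: smallest pos >= 44 is 45 -> NB
Final route key 31: smallest pos >= 31 is 36 -> ND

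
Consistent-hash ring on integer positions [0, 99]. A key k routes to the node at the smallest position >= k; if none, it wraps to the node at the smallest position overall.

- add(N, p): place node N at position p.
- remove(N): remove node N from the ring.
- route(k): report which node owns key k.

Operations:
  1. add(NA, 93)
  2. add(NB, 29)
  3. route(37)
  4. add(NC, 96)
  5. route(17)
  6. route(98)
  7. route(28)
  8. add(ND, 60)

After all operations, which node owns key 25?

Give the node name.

Op 1: add NA@93 -> ring=[93:NA]
Op 2: add NB@29 -> ring=[29:NB,93:NA]
Op 3: route key 37: smallest pos >= 37 is 93 -> NA
Op 4: add NC@96 -> ring=[29:NB,93:NA,96:NC]
Op 5: route key 17: smallest pos >= 17 is 29 -> NB
Op 6: route key 98: none >= 98, wrap to smallest pos 29 -> NB
Op 7: route key 28: smallest pos >= 28 is 29 -> NB
Op 8: add ND@60 -> ring=[29:NB,60:ND,93:NA,96:NC]
Final route key 25: smallest pos >= 25 is 29 -> NB

Answer: NB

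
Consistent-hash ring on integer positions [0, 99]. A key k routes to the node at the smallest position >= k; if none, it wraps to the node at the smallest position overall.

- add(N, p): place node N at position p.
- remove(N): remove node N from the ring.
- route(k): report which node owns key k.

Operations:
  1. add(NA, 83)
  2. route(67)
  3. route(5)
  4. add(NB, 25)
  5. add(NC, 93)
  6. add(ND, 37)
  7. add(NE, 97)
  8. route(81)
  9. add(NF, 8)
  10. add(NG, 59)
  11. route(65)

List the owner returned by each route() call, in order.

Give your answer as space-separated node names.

Answer: NA NA NA NA

Derivation:
Op 1: add NA@83 -> ring=[83:NA]
Op 2: route key 67: smallest pos >= 67 is 83 -> NA
Op 3: route key 5: smallest pos >= 5 is 83 -> NA
Op 4: add NB@25 -> ring=[25:NB,83:NA]
Op 5: add NC@93 -> ring=[25:NB,83:NA,93:NC]
Op 6: add ND@37 -> ring=[25:NB,37:ND,83:NA,93:NC]
Op 7: add NE@97 -> ring=[25:NB,37:ND,83:NA,93:NC,97:NE]
Op 8: route key 81: smallest pos >= 81 is 83 -> NA
Op 9: add NF@8 -> ring=[8:NF,25:NB,37:ND,83:NA,93:NC,97:NE]
Op 10: add NG@59 -> ring=[8:NF,25:NB,37:ND,59:NG,83:NA,93:NC,97:NE]
Op 11: route key 65: smallest pos >= 65 is 83 -> NA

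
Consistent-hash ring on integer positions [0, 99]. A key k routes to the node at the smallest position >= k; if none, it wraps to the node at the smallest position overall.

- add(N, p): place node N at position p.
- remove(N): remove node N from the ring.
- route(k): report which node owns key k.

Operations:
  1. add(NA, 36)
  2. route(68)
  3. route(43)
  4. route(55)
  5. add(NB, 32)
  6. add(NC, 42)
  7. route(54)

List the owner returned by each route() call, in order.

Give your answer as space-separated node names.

Answer: NA NA NA NB

Derivation:
Op 1: add NA@36 -> ring=[36:NA]
Op 2: route key 68: none >= 68, wrap to smallest pos 36 -> NA
Op 3: route key 43: none >= 43, wrap to smallest pos 36 -> NA
Op 4: route key 55: none >= 55, wrap to smallest pos 36 -> NA
Op 5: add NB@32 -> ring=[32:NB,36:NA]
Op 6: add NC@42 -> ring=[32:NB,36:NA,42:NC]
Op 7: route key 54: none >= 54, wrap to smallest pos 32 -> NB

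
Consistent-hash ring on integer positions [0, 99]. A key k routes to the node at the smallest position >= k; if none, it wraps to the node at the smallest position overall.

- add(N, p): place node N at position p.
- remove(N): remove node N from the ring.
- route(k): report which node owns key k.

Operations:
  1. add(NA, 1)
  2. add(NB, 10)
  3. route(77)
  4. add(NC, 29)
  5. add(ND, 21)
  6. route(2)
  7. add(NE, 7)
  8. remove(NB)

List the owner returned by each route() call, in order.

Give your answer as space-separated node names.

Op 1: add NA@1 -> ring=[1:NA]
Op 2: add NB@10 -> ring=[1:NA,10:NB]
Op 3: route key 77: none >= 77, wrap to smallest pos 1 -> NA
Op 4: add NC@29 -> ring=[1:NA,10:NB,29:NC]
Op 5: add ND@21 -> ring=[1:NA,10:NB,21:ND,29:NC]
Op 6: route key 2: smallest pos >= 2 is 10 -> NB
Op 7: add NE@7 -> ring=[1:NA,7:NE,10:NB,21:ND,29:NC]
Op 8: remove NB -> ring=[1:NA,7:NE,21:ND,29:NC]

Answer: NA NB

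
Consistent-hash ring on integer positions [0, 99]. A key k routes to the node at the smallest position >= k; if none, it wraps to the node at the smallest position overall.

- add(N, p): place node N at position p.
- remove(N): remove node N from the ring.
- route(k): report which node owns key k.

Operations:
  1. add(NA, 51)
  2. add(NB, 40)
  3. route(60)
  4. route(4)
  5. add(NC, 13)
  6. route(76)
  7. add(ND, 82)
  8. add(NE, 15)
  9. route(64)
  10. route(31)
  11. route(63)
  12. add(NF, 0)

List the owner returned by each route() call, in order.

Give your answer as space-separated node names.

Op 1: add NA@51 -> ring=[51:NA]
Op 2: add NB@40 -> ring=[40:NB,51:NA]
Op 3: route key 60: none >= 60, wrap to smallest pos 40 -> NB
Op 4: route key 4: smallest pos >= 4 is 40 -> NB
Op 5: add NC@13 -> ring=[13:NC,40:NB,51:NA]
Op 6: route key 76: none >= 76, wrap to smallest pos 13 -> NC
Op 7: add ND@82 -> ring=[13:NC,40:NB,51:NA,82:ND]
Op 8: add NE@15 -> ring=[13:NC,15:NE,40:NB,51:NA,82:ND]
Op 9: route key 64: smallest pos >= 64 is 82 -> ND
Op 10: route key 31: smallest pos >= 31 is 40 -> NB
Op 11: route key 63: smallest pos >= 63 is 82 -> ND
Op 12: add NF@0 -> ring=[0:NF,13:NC,15:NE,40:NB,51:NA,82:ND]

Answer: NB NB NC ND NB ND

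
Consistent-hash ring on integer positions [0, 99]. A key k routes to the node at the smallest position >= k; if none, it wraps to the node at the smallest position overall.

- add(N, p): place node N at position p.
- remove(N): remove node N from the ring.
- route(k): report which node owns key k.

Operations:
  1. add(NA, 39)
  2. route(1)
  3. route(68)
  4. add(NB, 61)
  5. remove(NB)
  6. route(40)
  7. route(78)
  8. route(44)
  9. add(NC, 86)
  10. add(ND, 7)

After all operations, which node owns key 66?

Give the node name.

Op 1: add NA@39 -> ring=[39:NA]
Op 2: route key 1: smallest pos >= 1 is 39 -> NA
Op 3: route key 68: none >= 68, wrap to smallest pos 39 -> NA
Op 4: add NB@61 -> ring=[39:NA,61:NB]
Op 5: remove NB -> ring=[39:NA]
Op 6: route key 40: none >= 40, wrap to smallest pos 39 -> NA
Op 7: route key 78: none >= 78, wrap to smallest pos 39 -> NA
Op 8: route key 44: none >= 44, wrap to smallest pos 39 -> NA
Op 9: add NC@86 -> ring=[39:NA,86:NC]
Op 10: add ND@7 -> ring=[7:ND,39:NA,86:NC]
Final route key 66: smallest pos >= 66 is 86 -> NC

Answer: NC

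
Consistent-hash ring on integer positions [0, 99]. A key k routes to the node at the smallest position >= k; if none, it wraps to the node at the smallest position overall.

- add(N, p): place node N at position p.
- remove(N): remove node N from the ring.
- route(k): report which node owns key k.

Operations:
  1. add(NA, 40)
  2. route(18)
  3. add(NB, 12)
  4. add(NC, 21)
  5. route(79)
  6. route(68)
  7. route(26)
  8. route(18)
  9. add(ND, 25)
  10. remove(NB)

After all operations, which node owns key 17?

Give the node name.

Op 1: add NA@40 -> ring=[40:NA]
Op 2: route key 18: smallest pos >= 18 is 40 -> NA
Op 3: add NB@12 -> ring=[12:NB,40:NA]
Op 4: add NC@21 -> ring=[12:NB,21:NC,40:NA]
Op 5: route key 79: none >= 79, wrap to smallest pos 12 -> NB
Op 6: route key 68: none >= 68, wrap to smallest pos 12 -> NB
Op 7: route key 26: smallest pos >= 26 is 40 -> NA
Op 8: route key 18: smallest pos >= 18 is 21 -> NC
Op 9: add ND@25 -> ring=[12:NB,21:NC,25:ND,40:NA]
Op 10: remove NB -> ring=[21:NC,25:ND,40:NA]
Final route key 17: smallest pos >= 17 is 21 -> NC

Answer: NC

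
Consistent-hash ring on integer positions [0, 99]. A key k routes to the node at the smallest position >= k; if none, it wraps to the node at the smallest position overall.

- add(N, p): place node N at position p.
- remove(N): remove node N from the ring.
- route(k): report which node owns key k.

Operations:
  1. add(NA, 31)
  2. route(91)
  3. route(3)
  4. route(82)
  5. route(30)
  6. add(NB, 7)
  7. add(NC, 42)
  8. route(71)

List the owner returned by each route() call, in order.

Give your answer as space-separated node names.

Answer: NA NA NA NA NB

Derivation:
Op 1: add NA@31 -> ring=[31:NA]
Op 2: route key 91: none >= 91, wrap to smallest pos 31 -> NA
Op 3: route key 3: smallest pos >= 3 is 31 -> NA
Op 4: route key 82: none >= 82, wrap to smallest pos 31 -> NA
Op 5: route key 30: smallest pos >= 30 is 31 -> NA
Op 6: add NB@7 -> ring=[7:NB,31:NA]
Op 7: add NC@42 -> ring=[7:NB,31:NA,42:NC]
Op 8: route key 71: none >= 71, wrap to smallest pos 7 -> NB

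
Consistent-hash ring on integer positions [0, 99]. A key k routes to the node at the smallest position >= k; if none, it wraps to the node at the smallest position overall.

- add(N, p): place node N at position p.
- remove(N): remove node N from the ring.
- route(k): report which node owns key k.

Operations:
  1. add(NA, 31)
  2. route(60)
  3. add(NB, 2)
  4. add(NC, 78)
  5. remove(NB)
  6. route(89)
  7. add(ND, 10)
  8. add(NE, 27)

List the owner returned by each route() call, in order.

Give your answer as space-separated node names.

Answer: NA NA

Derivation:
Op 1: add NA@31 -> ring=[31:NA]
Op 2: route key 60: none >= 60, wrap to smallest pos 31 -> NA
Op 3: add NB@2 -> ring=[2:NB,31:NA]
Op 4: add NC@78 -> ring=[2:NB,31:NA,78:NC]
Op 5: remove NB -> ring=[31:NA,78:NC]
Op 6: route key 89: none >= 89, wrap to smallest pos 31 -> NA
Op 7: add ND@10 -> ring=[10:ND,31:NA,78:NC]
Op 8: add NE@27 -> ring=[10:ND,27:NE,31:NA,78:NC]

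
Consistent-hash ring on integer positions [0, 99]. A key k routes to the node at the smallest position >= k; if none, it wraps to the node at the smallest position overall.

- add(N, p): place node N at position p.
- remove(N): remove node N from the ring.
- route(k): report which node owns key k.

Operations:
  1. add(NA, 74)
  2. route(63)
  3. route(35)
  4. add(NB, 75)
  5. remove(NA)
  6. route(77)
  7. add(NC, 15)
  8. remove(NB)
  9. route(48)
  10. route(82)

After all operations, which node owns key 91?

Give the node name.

Answer: NC

Derivation:
Op 1: add NA@74 -> ring=[74:NA]
Op 2: route key 63: smallest pos >= 63 is 74 -> NA
Op 3: route key 35: smallest pos >= 35 is 74 -> NA
Op 4: add NB@75 -> ring=[74:NA,75:NB]
Op 5: remove NA -> ring=[75:NB]
Op 6: route key 77: none >= 77, wrap to smallest pos 75 -> NB
Op 7: add NC@15 -> ring=[15:NC,75:NB]
Op 8: remove NB -> ring=[15:NC]
Op 9: route key 48: none >= 48, wrap to smallest pos 15 -> NC
Op 10: route key 82: none >= 82, wrap to smallest pos 15 -> NC
Final route key 91: none >= 91, wrap to smallest pos 15 -> NC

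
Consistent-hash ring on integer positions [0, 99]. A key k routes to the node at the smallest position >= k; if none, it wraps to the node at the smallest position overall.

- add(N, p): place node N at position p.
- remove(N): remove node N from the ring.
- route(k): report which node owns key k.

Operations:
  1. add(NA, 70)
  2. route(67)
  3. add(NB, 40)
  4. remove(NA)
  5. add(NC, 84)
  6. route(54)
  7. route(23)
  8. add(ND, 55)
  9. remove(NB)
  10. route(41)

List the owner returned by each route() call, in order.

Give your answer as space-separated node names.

Answer: NA NC NB ND

Derivation:
Op 1: add NA@70 -> ring=[70:NA]
Op 2: route key 67: smallest pos >= 67 is 70 -> NA
Op 3: add NB@40 -> ring=[40:NB,70:NA]
Op 4: remove NA -> ring=[40:NB]
Op 5: add NC@84 -> ring=[40:NB,84:NC]
Op 6: route key 54: smallest pos >= 54 is 84 -> NC
Op 7: route key 23: smallest pos >= 23 is 40 -> NB
Op 8: add ND@55 -> ring=[40:NB,55:ND,84:NC]
Op 9: remove NB -> ring=[55:ND,84:NC]
Op 10: route key 41: smallest pos >= 41 is 55 -> ND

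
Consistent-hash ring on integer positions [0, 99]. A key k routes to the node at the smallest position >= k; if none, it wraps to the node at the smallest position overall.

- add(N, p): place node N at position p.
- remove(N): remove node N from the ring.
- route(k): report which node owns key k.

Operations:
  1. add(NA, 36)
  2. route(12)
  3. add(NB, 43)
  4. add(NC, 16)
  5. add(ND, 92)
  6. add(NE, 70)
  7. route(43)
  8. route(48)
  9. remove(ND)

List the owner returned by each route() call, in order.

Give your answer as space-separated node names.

Op 1: add NA@36 -> ring=[36:NA]
Op 2: route key 12: smallest pos >= 12 is 36 -> NA
Op 3: add NB@43 -> ring=[36:NA,43:NB]
Op 4: add NC@16 -> ring=[16:NC,36:NA,43:NB]
Op 5: add ND@92 -> ring=[16:NC,36:NA,43:NB,92:ND]
Op 6: add NE@70 -> ring=[16:NC,36:NA,43:NB,70:NE,92:ND]
Op 7: route key 43: smallest pos >= 43 is 43 -> NB
Op 8: route key 48: smallest pos >= 48 is 70 -> NE
Op 9: remove ND -> ring=[16:NC,36:NA,43:NB,70:NE]

Answer: NA NB NE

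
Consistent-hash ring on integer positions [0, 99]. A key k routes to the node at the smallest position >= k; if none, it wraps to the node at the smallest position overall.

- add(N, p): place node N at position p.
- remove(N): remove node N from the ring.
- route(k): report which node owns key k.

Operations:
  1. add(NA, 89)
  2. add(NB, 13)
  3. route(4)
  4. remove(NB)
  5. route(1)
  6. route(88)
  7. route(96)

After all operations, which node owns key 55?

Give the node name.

Answer: NA

Derivation:
Op 1: add NA@89 -> ring=[89:NA]
Op 2: add NB@13 -> ring=[13:NB,89:NA]
Op 3: route key 4: smallest pos >= 4 is 13 -> NB
Op 4: remove NB -> ring=[89:NA]
Op 5: route key 1: smallest pos >= 1 is 89 -> NA
Op 6: route key 88: smallest pos >= 88 is 89 -> NA
Op 7: route key 96: none >= 96, wrap to smallest pos 89 -> NA
Final route key 55: smallest pos >= 55 is 89 -> NA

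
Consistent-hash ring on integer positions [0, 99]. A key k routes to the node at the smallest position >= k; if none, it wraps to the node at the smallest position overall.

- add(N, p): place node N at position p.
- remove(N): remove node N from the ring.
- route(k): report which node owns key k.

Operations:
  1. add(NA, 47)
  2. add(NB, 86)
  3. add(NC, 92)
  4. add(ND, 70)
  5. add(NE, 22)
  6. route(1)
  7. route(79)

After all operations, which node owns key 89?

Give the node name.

Answer: NC

Derivation:
Op 1: add NA@47 -> ring=[47:NA]
Op 2: add NB@86 -> ring=[47:NA,86:NB]
Op 3: add NC@92 -> ring=[47:NA,86:NB,92:NC]
Op 4: add ND@70 -> ring=[47:NA,70:ND,86:NB,92:NC]
Op 5: add NE@22 -> ring=[22:NE,47:NA,70:ND,86:NB,92:NC]
Op 6: route key 1: smallest pos >= 1 is 22 -> NE
Op 7: route key 79: smallest pos >= 79 is 86 -> NB
Final route key 89: smallest pos >= 89 is 92 -> NC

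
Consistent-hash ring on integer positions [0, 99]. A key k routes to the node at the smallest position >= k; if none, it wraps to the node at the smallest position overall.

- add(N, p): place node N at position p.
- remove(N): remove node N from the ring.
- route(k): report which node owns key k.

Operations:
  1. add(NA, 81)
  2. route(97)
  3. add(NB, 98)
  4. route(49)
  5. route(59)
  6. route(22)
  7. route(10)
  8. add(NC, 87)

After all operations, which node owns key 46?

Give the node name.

Op 1: add NA@81 -> ring=[81:NA]
Op 2: route key 97: none >= 97, wrap to smallest pos 81 -> NA
Op 3: add NB@98 -> ring=[81:NA,98:NB]
Op 4: route key 49: smallest pos >= 49 is 81 -> NA
Op 5: route key 59: smallest pos >= 59 is 81 -> NA
Op 6: route key 22: smallest pos >= 22 is 81 -> NA
Op 7: route key 10: smallest pos >= 10 is 81 -> NA
Op 8: add NC@87 -> ring=[81:NA,87:NC,98:NB]
Final route key 46: smallest pos >= 46 is 81 -> NA

Answer: NA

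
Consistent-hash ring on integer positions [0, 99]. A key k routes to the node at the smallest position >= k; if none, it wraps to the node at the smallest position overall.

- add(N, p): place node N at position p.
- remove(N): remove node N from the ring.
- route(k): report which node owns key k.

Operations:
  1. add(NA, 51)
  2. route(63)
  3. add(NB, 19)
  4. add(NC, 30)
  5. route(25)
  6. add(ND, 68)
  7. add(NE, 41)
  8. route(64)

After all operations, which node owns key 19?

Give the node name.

Op 1: add NA@51 -> ring=[51:NA]
Op 2: route key 63: none >= 63, wrap to smallest pos 51 -> NA
Op 3: add NB@19 -> ring=[19:NB,51:NA]
Op 4: add NC@30 -> ring=[19:NB,30:NC,51:NA]
Op 5: route key 25: smallest pos >= 25 is 30 -> NC
Op 6: add ND@68 -> ring=[19:NB,30:NC,51:NA,68:ND]
Op 7: add NE@41 -> ring=[19:NB,30:NC,41:NE,51:NA,68:ND]
Op 8: route key 64: smallest pos >= 64 is 68 -> ND
Final route key 19: smallest pos >= 19 is 19 -> NB

Answer: NB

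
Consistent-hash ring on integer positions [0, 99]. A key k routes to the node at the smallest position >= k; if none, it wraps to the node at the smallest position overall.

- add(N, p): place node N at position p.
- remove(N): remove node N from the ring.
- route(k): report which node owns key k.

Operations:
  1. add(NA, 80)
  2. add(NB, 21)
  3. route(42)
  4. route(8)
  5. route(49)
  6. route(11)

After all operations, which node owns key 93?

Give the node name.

Op 1: add NA@80 -> ring=[80:NA]
Op 2: add NB@21 -> ring=[21:NB,80:NA]
Op 3: route key 42: smallest pos >= 42 is 80 -> NA
Op 4: route key 8: smallest pos >= 8 is 21 -> NB
Op 5: route key 49: smallest pos >= 49 is 80 -> NA
Op 6: route key 11: smallest pos >= 11 is 21 -> NB
Final route key 93: none >= 93, wrap to smallest pos 21 -> NB

Answer: NB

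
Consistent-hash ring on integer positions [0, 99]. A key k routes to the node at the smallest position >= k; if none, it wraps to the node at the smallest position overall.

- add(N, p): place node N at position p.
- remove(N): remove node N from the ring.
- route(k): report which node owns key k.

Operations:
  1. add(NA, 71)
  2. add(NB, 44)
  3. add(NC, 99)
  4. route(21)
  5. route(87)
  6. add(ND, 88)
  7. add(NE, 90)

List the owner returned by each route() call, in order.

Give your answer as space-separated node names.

Answer: NB NC

Derivation:
Op 1: add NA@71 -> ring=[71:NA]
Op 2: add NB@44 -> ring=[44:NB,71:NA]
Op 3: add NC@99 -> ring=[44:NB,71:NA,99:NC]
Op 4: route key 21: smallest pos >= 21 is 44 -> NB
Op 5: route key 87: smallest pos >= 87 is 99 -> NC
Op 6: add ND@88 -> ring=[44:NB,71:NA,88:ND,99:NC]
Op 7: add NE@90 -> ring=[44:NB,71:NA,88:ND,90:NE,99:NC]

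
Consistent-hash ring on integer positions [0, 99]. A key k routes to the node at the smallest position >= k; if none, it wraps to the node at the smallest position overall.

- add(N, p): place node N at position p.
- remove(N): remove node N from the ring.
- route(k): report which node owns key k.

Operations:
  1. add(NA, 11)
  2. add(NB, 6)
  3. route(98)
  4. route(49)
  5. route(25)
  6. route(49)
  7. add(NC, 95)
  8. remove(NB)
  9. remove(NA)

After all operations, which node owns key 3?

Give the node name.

Op 1: add NA@11 -> ring=[11:NA]
Op 2: add NB@6 -> ring=[6:NB,11:NA]
Op 3: route key 98: none >= 98, wrap to smallest pos 6 -> NB
Op 4: route key 49: none >= 49, wrap to smallest pos 6 -> NB
Op 5: route key 25: none >= 25, wrap to smallest pos 6 -> NB
Op 6: route key 49: none >= 49, wrap to smallest pos 6 -> NB
Op 7: add NC@95 -> ring=[6:NB,11:NA,95:NC]
Op 8: remove NB -> ring=[11:NA,95:NC]
Op 9: remove NA -> ring=[95:NC]
Final route key 3: smallest pos >= 3 is 95 -> NC

Answer: NC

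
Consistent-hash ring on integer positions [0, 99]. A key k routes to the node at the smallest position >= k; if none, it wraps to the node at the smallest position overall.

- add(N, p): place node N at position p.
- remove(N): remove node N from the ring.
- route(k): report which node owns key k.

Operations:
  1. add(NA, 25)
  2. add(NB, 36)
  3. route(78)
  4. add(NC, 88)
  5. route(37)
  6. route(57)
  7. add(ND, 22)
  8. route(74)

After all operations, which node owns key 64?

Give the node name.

Op 1: add NA@25 -> ring=[25:NA]
Op 2: add NB@36 -> ring=[25:NA,36:NB]
Op 3: route key 78: none >= 78, wrap to smallest pos 25 -> NA
Op 4: add NC@88 -> ring=[25:NA,36:NB,88:NC]
Op 5: route key 37: smallest pos >= 37 is 88 -> NC
Op 6: route key 57: smallest pos >= 57 is 88 -> NC
Op 7: add ND@22 -> ring=[22:ND,25:NA,36:NB,88:NC]
Op 8: route key 74: smallest pos >= 74 is 88 -> NC
Final route key 64: smallest pos >= 64 is 88 -> NC

Answer: NC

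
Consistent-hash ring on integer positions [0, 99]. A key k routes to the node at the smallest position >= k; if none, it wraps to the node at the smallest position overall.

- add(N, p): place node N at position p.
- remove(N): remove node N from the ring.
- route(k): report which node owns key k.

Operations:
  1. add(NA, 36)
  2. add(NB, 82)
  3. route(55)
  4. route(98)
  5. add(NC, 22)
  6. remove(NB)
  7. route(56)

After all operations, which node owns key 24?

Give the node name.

Answer: NA

Derivation:
Op 1: add NA@36 -> ring=[36:NA]
Op 2: add NB@82 -> ring=[36:NA,82:NB]
Op 3: route key 55: smallest pos >= 55 is 82 -> NB
Op 4: route key 98: none >= 98, wrap to smallest pos 36 -> NA
Op 5: add NC@22 -> ring=[22:NC,36:NA,82:NB]
Op 6: remove NB -> ring=[22:NC,36:NA]
Op 7: route key 56: none >= 56, wrap to smallest pos 22 -> NC
Final route key 24: smallest pos >= 24 is 36 -> NA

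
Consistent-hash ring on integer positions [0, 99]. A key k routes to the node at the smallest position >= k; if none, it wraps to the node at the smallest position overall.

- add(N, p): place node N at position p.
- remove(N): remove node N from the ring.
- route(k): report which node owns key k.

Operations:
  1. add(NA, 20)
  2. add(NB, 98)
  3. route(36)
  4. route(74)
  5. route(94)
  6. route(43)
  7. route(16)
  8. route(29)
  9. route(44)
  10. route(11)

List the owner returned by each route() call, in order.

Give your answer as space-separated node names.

Answer: NB NB NB NB NA NB NB NA

Derivation:
Op 1: add NA@20 -> ring=[20:NA]
Op 2: add NB@98 -> ring=[20:NA,98:NB]
Op 3: route key 36: smallest pos >= 36 is 98 -> NB
Op 4: route key 74: smallest pos >= 74 is 98 -> NB
Op 5: route key 94: smallest pos >= 94 is 98 -> NB
Op 6: route key 43: smallest pos >= 43 is 98 -> NB
Op 7: route key 16: smallest pos >= 16 is 20 -> NA
Op 8: route key 29: smallest pos >= 29 is 98 -> NB
Op 9: route key 44: smallest pos >= 44 is 98 -> NB
Op 10: route key 11: smallest pos >= 11 is 20 -> NA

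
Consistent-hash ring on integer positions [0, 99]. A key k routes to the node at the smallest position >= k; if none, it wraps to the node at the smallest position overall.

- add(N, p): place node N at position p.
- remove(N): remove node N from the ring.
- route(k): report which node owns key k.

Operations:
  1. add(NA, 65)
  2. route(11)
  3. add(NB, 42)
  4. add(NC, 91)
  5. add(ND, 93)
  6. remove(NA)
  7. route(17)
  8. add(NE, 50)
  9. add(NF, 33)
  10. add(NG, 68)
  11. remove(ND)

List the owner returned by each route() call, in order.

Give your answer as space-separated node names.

Op 1: add NA@65 -> ring=[65:NA]
Op 2: route key 11: smallest pos >= 11 is 65 -> NA
Op 3: add NB@42 -> ring=[42:NB,65:NA]
Op 4: add NC@91 -> ring=[42:NB,65:NA,91:NC]
Op 5: add ND@93 -> ring=[42:NB,65:NA,91:NC,93:ND]
Op 6: remove NA -> ring=[42:NB,91:NC,93:ND]
Op 7: route key 17: smallest pos >= 17 is 42 -> NB
Op 8: add NE@50 -> ring=[42:NB,50:NE,91:NC,93:ND]
Op 9: add NF@33 -> ring=[33:NF,42:NB,50:NE,91:NC,93:ND]
Op 10: add NG@68 -> ring=[33:NF,42:NB,50:NE,68:NG,91:NC,93:ND]
Op 11: remove ND -> ring=[33:NF,42:NB,50:NE,68:NG,91:NC]

Answer: NA NB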